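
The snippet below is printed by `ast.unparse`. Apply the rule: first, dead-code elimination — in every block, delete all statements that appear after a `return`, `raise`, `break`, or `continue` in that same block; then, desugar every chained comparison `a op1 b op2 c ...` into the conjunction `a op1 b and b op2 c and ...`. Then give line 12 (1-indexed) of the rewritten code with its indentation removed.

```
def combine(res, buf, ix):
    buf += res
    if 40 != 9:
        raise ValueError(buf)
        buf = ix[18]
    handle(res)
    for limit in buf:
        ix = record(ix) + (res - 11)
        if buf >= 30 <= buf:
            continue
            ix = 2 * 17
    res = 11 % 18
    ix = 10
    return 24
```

Transformed code:
def combine(res, buf, ix):
    buf += res
    if 40 != 9:
        raise ValueError(buf)
    handle(res)
    for limit in buf:
        ix = record(ix) + (res - 11)
        if buf >= 30 and 30 <= buf:
            continue
    res = 11 % 18
    ix = 10
    return 24

return 24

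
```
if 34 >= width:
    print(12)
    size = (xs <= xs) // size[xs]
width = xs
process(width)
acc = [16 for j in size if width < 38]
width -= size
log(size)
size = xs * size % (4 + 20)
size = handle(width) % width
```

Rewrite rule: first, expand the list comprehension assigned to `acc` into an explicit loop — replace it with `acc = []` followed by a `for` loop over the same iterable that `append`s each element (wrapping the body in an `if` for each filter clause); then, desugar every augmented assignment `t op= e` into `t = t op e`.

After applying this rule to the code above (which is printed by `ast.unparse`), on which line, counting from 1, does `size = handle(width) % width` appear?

13

Transformed code:
if 34 >= width:
    print(12)
    size = (xs <= xs) // size[xs]
width = xs
process(width)
acc = []
for j in size:
    if width < 38:
        acc.append(16)
width = width - size
log(size)
size = xs * size % (4 + 20)
size = handle(width) % width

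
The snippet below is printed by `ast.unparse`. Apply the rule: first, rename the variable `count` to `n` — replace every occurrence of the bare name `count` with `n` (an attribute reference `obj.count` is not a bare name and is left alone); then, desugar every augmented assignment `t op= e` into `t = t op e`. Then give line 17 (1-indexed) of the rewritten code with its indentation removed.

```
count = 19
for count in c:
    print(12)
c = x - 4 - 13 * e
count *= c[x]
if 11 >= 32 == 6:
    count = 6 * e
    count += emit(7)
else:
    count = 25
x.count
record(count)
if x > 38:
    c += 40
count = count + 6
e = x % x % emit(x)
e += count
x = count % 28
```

Transformed code:
n = 19
for n in c:
    print(12)
c = x - 4 - 13 * e
n = n * c[x]
if 11 >= 32 == 6:
    n = 6 * e
    n = n + emit(7)
else:
    n = 25
x.count
record(n)
if x > 38:
    c = c + 40
n = n + 6
e = x % x % emit(x)
e = e + n
x = n % 28

e = e + n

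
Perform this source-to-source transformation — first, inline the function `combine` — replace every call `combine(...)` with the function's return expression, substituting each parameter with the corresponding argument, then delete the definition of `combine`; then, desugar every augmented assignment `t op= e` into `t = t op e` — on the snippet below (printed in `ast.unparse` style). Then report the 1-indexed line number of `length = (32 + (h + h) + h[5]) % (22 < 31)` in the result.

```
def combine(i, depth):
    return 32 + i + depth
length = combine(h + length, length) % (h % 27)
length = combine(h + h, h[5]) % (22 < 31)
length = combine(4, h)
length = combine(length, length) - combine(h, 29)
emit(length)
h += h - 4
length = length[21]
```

2

Transformed code:
length = (32 + (h + length) + length) % (h % 27)
length = (32 + (h + h) + h[5]) % (22 < 31)
length = 32 + 4 + h
length = 32 + length + length - (32 + h + 29)
emit(length)
h = h + (h - 4)
length = length[21]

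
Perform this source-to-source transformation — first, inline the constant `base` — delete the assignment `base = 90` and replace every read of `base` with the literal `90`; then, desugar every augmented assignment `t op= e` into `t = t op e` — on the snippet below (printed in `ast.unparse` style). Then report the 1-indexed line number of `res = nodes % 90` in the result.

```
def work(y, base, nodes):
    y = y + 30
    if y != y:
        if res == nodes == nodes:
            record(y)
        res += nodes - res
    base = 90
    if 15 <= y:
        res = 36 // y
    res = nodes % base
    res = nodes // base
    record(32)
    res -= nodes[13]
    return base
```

9

Transformed code:
def work(y, base, nodes):
    y = y + 30
    if y != y:
        if res == nodes == nodes:
            record(y)
        res = res + (nodes - res)
    if 15 <= y:
        res = 36 // y
    res = nodes % 90
    res = nodes // 90
    record(32)
    res = res - nodes[13]
    return 90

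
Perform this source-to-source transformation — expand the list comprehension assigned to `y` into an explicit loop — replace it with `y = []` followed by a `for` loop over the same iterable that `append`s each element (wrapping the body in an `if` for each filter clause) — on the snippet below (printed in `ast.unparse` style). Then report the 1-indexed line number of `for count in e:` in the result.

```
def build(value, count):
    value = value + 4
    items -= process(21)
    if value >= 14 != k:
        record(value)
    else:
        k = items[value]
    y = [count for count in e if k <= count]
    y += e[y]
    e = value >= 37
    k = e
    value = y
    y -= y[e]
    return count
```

Transformed code:
def build(value, count):
    value = value + 4
    items -= process(21)
    if value >= 14 != k:
        record(value)
    else:
        k = items[value]
    y = []
    for count in e:
        if k <= count:
            y.append(count)
    y += e[y]
    e = value >= 37
    k = e
    value = y
    y -= y[e]
    return count

9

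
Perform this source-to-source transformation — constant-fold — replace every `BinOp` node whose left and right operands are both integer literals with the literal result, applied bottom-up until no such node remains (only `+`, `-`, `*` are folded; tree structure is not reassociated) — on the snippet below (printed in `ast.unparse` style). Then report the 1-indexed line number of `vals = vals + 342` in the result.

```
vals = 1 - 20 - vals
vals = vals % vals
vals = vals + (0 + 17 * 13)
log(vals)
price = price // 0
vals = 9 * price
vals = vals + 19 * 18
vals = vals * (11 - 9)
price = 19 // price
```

Transformed code:
vals = -19 - vals
vals = vals % vals
vals = vals + 221
log(vals)
price = price // 0
vals = 9 * price
vals = vals + 342
vals = vals * 2
price = 19 // price

7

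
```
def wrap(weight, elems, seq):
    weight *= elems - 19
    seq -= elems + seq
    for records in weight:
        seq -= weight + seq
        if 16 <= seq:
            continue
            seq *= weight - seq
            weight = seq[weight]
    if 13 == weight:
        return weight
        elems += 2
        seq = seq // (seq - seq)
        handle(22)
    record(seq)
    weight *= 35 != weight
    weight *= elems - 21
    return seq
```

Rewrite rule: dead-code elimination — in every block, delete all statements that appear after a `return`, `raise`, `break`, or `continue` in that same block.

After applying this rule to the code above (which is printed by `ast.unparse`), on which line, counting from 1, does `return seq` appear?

13

Transformed code:
def wrap(weight, elems, seq):
    weight *= elems - 19
    seq -= elems + seq
    for records in weight:
        seq -= weight + seq
        if 16 <= seq:
            continue
    if 13 == weight:
        return weight
    record(seq)
    weight *= 35 != weight
    weight *= elems - 21
    return seq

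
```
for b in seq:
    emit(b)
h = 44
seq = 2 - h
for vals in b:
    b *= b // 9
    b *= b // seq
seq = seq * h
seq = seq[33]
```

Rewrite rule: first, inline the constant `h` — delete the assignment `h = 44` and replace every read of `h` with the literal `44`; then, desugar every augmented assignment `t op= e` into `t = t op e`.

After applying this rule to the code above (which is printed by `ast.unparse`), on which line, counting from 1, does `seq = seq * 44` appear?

Transformed code:
for b in seq:
    emit(b)
seq = 2 - 44
for vals in b:
    b = b * (b // 9)
    b = b * (b // seq)
seq = seq * 44
seq = seq[33]

7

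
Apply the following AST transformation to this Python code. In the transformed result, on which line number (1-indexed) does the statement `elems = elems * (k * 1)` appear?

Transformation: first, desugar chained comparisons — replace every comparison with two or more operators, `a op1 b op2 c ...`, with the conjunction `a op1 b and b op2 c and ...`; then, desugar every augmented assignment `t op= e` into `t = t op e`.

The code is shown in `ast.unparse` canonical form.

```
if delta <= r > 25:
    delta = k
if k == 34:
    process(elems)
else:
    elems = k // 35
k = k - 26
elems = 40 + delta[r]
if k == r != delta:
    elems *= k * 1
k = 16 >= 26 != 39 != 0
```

Transformed code:
if delta <= r and r > 25:
    delta = k
if k == 34:
    process(elems)
else:
    elems = k // 35
k = k - 26
elems = 40 + delta[r]
if k == r and r != delta:
    elems = elems * (k * 1)
k = 16 >= 26 and 26 != 39 and (39 != 0)

10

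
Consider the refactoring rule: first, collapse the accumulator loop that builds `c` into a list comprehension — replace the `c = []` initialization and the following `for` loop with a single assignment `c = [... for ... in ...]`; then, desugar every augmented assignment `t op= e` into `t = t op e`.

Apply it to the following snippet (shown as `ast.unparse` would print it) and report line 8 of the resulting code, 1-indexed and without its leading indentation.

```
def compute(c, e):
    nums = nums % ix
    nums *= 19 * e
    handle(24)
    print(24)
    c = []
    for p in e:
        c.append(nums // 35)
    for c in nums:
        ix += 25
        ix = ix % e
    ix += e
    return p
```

ix = ix + 25

Transformed code:
def compute(c, e):
    nums = nums % ix
    nums = nums * (19 * e)
    handle(24)
    print(24)
    c = [nums // 35 for p in e]
    for c in nums:
        ix = ix + 25
        ix = ix % e
    ix = ix + e
    return p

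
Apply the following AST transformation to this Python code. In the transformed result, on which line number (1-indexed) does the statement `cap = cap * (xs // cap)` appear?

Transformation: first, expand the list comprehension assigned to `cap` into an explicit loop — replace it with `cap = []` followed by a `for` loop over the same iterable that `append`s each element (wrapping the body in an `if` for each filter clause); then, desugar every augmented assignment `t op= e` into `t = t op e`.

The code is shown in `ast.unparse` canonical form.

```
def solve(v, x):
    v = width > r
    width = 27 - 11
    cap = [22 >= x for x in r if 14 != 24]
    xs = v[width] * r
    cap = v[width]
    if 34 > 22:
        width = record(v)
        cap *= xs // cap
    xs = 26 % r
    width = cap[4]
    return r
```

Transformed code:
def solve(v, x):
    v = width > r
    width = 27 - 11
    cap = []
    for x in r:
        if 14 != 24:
            cap.append(22 >= x)
    xs = v[width] * r
    cap = v[width]
    if 34 > 22:
        width = record(v)
        cap = cap * (xs // cap)
    xs = 26 % r
    width = cap[4]
    return r

12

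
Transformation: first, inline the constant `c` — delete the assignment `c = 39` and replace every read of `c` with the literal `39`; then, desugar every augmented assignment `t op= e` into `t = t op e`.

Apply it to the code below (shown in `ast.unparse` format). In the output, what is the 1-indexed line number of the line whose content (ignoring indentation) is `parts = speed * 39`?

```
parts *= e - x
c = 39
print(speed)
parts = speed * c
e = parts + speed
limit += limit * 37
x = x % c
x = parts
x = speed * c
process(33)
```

Transformed code:
parts = parts * (e - x)
print(speed)
parts = speed * 39
e = parts + speed
limit = limit + limit * 37
x = x % 39
x = parts
x = speed * 39
process(33)

3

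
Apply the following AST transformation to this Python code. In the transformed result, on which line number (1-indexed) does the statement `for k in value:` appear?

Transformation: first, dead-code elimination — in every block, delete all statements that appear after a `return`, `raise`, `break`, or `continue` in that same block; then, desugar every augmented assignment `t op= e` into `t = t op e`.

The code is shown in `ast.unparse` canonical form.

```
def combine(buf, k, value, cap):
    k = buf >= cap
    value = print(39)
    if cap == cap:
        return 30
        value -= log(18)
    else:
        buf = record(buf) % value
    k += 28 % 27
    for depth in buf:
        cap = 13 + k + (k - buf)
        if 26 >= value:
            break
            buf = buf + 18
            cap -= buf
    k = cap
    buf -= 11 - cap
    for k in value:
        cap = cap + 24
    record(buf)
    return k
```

15

Transformed code:
def combine(buf, k, value, cap):
    k = buf >= cap
    value = print(39)
    if cap == cap:
        return 30
    else:
        buf = record(buf) % value
    k = k + 28 % 27
    for depth in buf:
        cap = 13 + k + (k - buf)
        if 26 >= value:
            break
    k = cap
    buf = buf - (11 - cap)
    for k in value:
        cap = cap + 24
    record(buf)
    return k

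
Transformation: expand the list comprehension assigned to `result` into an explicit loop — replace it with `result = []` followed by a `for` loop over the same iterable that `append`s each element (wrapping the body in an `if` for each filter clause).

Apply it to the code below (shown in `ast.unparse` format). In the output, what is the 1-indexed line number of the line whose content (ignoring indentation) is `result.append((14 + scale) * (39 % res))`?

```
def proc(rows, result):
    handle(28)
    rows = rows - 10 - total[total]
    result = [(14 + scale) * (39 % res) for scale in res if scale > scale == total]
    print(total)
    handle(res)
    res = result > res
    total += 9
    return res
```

7

Transformed code:
def proc(rows, result):
    handle(28)
    rows = rows - 10 - total[total]
    result = []
    for scale in res:
        if scale > scale == total:
            result.append((14 + scale) * (39 % res))
    print(total)
    handle(res)
    res = result > res
    total += 9
    return res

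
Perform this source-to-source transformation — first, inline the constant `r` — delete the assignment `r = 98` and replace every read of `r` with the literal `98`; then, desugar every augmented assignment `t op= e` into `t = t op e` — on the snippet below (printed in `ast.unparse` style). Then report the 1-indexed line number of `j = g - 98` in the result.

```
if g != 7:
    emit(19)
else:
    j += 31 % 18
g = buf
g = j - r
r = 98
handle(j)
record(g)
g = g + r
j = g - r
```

10

Transformed code:
if g != 7:
    emit(19)
else:
    j = j + 31 % 18
g = buf
g = j - 98
handle(j)
record(g)
g = g + 98
j = g - 98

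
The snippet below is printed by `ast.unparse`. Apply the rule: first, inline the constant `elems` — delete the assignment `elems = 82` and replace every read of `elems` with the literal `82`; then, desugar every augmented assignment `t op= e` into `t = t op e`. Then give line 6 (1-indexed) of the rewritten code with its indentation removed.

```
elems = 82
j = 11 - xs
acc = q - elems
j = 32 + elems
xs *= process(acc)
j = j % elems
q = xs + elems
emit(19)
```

q = xs + 82

Transformed code:
j = 11 - xs
acc = q - 82
j = 32 + 82
xs = xs * process(acc)
j = j % 82
q = xs + 82
emit(19)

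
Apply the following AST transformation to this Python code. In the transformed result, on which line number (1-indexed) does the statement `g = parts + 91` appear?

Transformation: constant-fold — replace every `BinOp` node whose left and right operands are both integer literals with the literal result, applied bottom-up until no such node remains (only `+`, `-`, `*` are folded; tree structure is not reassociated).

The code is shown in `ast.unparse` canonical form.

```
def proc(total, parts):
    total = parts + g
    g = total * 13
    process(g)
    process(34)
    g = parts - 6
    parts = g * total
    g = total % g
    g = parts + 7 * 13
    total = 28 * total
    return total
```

Transformed code:
def proc(total, parts):
    total = parts + g
    g = total * 13
    process(g)
    process(34)
    g = parts - 6
    parts = g * total
    g = total % g
    g = parts + 91
    total = 28 * total
    return total

9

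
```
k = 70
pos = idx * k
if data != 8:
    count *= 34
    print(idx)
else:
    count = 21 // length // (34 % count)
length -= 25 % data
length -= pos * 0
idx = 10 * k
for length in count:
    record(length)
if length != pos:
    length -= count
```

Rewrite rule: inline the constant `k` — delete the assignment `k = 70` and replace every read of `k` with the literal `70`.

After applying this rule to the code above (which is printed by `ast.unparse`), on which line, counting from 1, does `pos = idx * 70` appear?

Transformed code:
pos = idx * 70
if data != 8:
    count *= 34
    print(idx)
else:
    count = 21 // length // (34 % count)
length -= 25 % data
length -= pos * 0
idx = 10 * 70
for length in count:
    record(length)
if length != pos:
    length -= count

1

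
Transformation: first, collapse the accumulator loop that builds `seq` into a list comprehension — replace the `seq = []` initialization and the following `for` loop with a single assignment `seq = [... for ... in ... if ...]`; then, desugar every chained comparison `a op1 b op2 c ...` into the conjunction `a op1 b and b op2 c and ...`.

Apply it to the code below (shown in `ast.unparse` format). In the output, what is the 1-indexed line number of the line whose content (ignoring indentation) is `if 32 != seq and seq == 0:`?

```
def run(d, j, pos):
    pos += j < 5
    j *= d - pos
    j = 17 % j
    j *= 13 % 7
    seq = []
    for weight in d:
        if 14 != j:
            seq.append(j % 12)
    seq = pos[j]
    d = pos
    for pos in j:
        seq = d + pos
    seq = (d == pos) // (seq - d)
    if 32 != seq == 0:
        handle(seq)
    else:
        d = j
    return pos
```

12

Transformed code:
def run(d, j, pos):
    pos += j < 5
    j *= d - pos
    j = 17 % j
    j *= 13 % 7
    seq = [j % 12 for weight in d if 14 != j]
    seq = pos[j]
    d = pos
    for pos in j:
        seq = d + pos
    seq = (d == pos) // (seq - d)
    if 32 != seq and seq == 0:
        handle(seq)
    else:
        d = j
    return pos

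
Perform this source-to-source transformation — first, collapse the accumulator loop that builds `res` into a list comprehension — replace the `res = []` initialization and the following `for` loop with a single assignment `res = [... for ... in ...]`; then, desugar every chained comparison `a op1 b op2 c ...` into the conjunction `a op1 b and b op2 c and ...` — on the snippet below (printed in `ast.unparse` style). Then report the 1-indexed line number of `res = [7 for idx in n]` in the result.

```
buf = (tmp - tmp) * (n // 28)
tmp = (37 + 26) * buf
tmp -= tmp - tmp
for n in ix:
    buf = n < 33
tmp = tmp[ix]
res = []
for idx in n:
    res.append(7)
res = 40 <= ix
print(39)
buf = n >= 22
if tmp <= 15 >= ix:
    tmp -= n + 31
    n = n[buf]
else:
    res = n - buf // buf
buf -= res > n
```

Transformed code:
buf = (tmp - tmp) * (n // 28)
tmp = (37 + 26) * buf
tmp -= tmp - tmp
for n in ix:
    buf = n < 33
tmp = tmp[ix]
res = [7 for idx in n]
res = 40 <= ix
print(39)
buf = n >= 22
if tmp <= 15 and 15 >= ix:
    tmp -= n + 31
    n = n[buf]
else:
    res = n - buf // buf
buf -= res > n

7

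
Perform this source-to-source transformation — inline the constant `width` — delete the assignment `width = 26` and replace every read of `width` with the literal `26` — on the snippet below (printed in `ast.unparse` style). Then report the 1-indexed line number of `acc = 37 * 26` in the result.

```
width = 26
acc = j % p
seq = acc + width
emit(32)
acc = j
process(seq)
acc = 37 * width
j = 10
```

6

Transformed code:
acc = j % p
seq = acc + 26
emit(32)
acc = j
process(seq)
acc = 37 * 26
j = 10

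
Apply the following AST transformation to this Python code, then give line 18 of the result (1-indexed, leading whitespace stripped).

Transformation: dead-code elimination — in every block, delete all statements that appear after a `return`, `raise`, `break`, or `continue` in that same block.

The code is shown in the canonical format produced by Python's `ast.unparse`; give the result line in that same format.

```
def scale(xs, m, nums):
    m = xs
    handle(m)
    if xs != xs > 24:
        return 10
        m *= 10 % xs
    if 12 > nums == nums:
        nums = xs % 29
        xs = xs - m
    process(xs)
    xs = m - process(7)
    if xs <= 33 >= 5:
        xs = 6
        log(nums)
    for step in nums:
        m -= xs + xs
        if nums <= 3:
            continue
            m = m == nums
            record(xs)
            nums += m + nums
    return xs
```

Transformed code:
def scale(xs, m, nums):
    m = xs
    handle(m)
    if xs != xs > 24:
        return 10
    if 12 > nums == nums:
        nums = xs % 29
        xs = xs - m
    process(xs)
    xs = m - process(7)
    if xs <= 33 >= 5:
        xs = 6
        log(nums)
    for step in nums:
        m -= xs + xs
        if nums <= 3:
            continue
    return xs

return xs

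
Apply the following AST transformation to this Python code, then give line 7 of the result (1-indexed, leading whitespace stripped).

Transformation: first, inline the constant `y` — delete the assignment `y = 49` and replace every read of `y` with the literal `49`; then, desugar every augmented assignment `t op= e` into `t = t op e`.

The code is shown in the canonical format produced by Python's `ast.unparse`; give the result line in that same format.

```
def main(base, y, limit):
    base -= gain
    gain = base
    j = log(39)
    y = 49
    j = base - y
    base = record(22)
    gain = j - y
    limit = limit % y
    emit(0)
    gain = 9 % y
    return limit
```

Transformed code:
def main(base, y, limit):
    base = base - gain
    gain = base
    j = log(39)
    j = base - 49
    base = record(22)
    gain = j - 49
    limit = limit % 49
    emit(0)
    gain = 9 % 49
    return limit

gain = j - 49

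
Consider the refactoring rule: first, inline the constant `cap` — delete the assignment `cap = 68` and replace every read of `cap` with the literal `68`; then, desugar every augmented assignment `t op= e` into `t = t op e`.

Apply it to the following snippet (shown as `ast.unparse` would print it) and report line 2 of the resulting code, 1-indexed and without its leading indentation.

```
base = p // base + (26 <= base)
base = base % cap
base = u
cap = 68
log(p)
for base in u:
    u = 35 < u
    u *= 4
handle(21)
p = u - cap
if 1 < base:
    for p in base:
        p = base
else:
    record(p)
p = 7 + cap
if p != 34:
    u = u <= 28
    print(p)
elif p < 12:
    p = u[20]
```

base = base % 68

Transformed code:
base = p // base + (26 <= base)
base = base % 68
base = u
log(p)
for base in u:
    u = 35 < u
    u = u * 4
handle(21)
p = u - 68
if 1 < base:
    for p in base:
        p = base
else:
    record(p)
p = 7 + 68
if p != 34:
    u = u <= 28
    print(p)
elif p < 12:
    p = u[20]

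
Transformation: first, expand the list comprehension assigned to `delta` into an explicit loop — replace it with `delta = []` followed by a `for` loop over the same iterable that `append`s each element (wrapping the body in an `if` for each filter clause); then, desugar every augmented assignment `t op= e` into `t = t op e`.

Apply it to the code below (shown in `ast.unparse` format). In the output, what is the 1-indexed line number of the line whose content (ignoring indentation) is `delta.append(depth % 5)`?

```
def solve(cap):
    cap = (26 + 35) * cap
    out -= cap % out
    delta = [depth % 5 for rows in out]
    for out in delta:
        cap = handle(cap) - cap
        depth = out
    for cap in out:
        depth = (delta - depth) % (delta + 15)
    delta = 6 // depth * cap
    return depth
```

Transformed code:
def solve(cap):
    cap = (26 + 35) * cap
    out = out - cap % out
    delta = []
    for rows in out:
        delta.append(depth % 5)
    for out in delta:
        cap = handle(cap) - cap
        depth = out
    for cap in out:
        depth = (delta - depth) % (delta + 15)
    delta = 6 // depth * cap
    return depth

6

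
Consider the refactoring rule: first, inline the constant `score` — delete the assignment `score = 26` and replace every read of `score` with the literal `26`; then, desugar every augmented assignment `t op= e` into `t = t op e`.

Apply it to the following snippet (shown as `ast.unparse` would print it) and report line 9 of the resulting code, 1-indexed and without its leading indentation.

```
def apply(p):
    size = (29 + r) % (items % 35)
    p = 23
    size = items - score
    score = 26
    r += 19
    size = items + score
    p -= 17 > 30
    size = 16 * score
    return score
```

Transformed code:
def apply(p):
    size = (29 + r) % (items % 35)
    p = 23
    size = items - 26
    r = r + 19
    size = items + 26
    p = p - (17 > 30)
    size = 16 * 26
    return 26

return 26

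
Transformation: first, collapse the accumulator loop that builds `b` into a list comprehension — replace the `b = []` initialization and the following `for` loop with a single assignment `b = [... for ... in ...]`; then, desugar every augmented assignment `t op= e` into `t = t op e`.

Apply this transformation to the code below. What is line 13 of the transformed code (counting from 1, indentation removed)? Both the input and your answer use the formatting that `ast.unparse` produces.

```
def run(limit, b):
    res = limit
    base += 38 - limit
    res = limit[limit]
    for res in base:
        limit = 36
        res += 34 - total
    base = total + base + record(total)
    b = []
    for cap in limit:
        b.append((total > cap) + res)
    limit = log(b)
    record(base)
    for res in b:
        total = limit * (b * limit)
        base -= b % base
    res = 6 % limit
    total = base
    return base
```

total = limit * (b * limit)

Transformed code:
def run(limit, b):
    res = limit
    base = base + (38 - limit)
    res = limit[limit]
    for res in base:
        limit = 36
        res = res + (34 - total)
    base = total + base + record(total)
    b = [(total > cap) + res for cap in limit]
    limit = log(b)
    record(base)
    for res in b:
        total = limit * (b * limit)
        base = base - b % base
    res = 6 % limit
    total = base
    return base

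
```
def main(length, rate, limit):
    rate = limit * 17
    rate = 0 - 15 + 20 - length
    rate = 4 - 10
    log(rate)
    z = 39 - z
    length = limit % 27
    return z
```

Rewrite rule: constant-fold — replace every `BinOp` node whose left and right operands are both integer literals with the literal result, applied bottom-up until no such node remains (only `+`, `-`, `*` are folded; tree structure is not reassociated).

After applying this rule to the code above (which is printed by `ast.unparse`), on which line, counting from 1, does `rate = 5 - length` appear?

Transformed code:
def main(length, rate, limit):
    rate = limit * 17
    rate = 5 - length
    rate = -6
    log(rate)
    z = 39 - z
    length = limit % 27
    return z

3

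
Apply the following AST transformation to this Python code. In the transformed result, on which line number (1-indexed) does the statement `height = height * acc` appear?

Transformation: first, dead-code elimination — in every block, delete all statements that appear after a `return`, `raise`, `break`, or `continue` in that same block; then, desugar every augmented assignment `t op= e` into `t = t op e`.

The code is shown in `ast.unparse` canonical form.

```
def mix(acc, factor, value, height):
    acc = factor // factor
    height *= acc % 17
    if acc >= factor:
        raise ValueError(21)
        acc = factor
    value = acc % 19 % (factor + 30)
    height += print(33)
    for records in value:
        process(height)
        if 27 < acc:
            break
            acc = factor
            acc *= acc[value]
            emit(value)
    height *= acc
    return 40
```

Transformed code:
def mix(acc, factor, value, height):
    acc = factor // factor
    height = height * (acc % 17)
    if acc >= factor:
        raise ValueError(21)
    value = acc % 19 % (factor + 30)
    height = height + print(33)
    for records in value:
        process(height)
        if 27 < acc:
            break
    height = height * acc
    return 40

12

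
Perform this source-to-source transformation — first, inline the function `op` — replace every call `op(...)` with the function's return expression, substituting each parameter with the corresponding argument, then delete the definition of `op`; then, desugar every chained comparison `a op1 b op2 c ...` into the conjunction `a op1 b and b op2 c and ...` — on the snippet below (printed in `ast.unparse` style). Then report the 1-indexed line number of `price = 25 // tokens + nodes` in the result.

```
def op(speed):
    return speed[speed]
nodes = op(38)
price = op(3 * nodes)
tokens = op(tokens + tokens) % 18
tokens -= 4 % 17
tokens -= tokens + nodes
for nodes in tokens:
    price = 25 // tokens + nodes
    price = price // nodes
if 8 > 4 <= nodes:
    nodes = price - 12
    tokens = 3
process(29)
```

7

Transformed code:
nodes = 38[38]
price = (3 * nodes)[3 * nodes]
tokens = (tokens + tokens)[tokens + tokens] % 18
tokens -= 4 % 17
tokens -= tokens + nodes
for nodes in tokens:
    price = 25 // tokens + nodes
    price = price // nodes
if 8 > 4 and 4 <= nodes:
    nodes = price - 12
    tokens = 3
process(29)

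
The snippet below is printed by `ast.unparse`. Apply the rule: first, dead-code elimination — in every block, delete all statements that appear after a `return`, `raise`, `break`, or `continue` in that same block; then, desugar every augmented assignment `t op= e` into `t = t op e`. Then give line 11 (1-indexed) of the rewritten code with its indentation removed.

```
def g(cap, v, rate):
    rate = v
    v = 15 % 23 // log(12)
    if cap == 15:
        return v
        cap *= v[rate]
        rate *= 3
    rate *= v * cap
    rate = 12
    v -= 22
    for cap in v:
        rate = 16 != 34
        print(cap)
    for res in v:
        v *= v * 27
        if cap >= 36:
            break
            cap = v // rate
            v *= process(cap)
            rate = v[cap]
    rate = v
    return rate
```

Transformed code:
def g(cap, v, rate):
    rate = v
    v = 15 % 23 // log(12)
    if cap == 15:
        return v
    rate = rate * (v * cap)
    rate = 12
    v = v - 22
    for cap in v:
        rate = 16 != 34
        print(cap)
    for res in v:
        v = v * (v * 27)
        if cap >= 36:
            break
    rate = v
    return rate

print(cap)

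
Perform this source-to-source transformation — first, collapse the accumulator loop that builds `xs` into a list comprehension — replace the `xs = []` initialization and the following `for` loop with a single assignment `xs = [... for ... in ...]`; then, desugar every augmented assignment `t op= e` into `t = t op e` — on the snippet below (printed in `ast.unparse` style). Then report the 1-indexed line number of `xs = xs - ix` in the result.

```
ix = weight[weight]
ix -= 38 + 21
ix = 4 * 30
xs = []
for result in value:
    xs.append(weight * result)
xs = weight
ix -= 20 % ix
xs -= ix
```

7

Transformed code:
ix = weight[weight]
ix = ix - (38 + 21)
ix = 4 * 30
xs = [weight * result for result in value]
xs = weight
ix = ix - 20 % ix
xs = xs - ix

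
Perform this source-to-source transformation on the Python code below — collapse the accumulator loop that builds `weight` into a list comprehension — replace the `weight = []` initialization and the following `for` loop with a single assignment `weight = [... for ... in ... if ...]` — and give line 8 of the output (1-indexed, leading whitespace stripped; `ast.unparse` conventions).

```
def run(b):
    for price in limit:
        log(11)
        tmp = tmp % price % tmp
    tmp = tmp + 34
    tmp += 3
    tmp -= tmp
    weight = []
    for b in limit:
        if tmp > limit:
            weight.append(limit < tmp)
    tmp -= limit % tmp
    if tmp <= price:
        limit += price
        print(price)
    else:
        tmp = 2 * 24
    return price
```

Transformed code:
def run(b):
    for price in limit:
        log(11)
        tmp = tmp % price % tmp
    tmp = tmp + 34
    tmp += 3
    tmp -= tmp
    weight = [limit < tmp for b in limit if tmp > limit]
    tmp -= limit % tmp
    if tmp <= price:
        limit += price
        print(price)
    else:
        tmp = 2 * 24
    return price

weight = [limit < tmp for b in limit if tmp > limit]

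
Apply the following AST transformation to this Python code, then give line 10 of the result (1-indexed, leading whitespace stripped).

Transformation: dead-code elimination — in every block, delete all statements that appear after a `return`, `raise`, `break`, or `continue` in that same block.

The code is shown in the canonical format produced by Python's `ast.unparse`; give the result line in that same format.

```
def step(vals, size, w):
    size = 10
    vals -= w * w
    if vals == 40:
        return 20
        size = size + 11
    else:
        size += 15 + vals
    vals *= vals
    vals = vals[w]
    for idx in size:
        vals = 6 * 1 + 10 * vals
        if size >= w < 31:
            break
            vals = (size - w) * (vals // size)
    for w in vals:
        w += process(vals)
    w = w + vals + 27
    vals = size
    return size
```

Transformed code:
def step(vals, size, w):
    size = 10
    vals -= w * w
    if vals == 40:
        return 20
    else:
        size += 15 + vals
    vals *= vals
    vals = vals[w]
    for idx in size:
        vals = 6 * 1 + 10 * vals
        if size >= w < 31:
            break
    for w in vals:
        w += process(vals)
    w = w + vals + 27
    vals = size
    return size

for idx in size:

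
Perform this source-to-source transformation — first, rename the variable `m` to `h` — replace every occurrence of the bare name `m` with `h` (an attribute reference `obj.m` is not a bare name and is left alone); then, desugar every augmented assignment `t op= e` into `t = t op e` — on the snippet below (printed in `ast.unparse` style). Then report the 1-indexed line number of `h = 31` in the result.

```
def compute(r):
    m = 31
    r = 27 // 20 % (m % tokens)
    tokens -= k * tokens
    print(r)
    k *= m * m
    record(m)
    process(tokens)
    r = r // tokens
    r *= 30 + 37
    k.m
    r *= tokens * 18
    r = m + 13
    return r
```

Transformed code:
def compute(r):
    h = 31
    r = 27 // 20 % (h % tokens)
    tokens = tokens - k * tokens
    print(r)
    k = k * (h * h)
    record(h)
    process(tokens)
    r = r // tokens
    r = r * (30 + 37)
    k.m
    r = r * (tokens * 18)
    r = h + 13
    return r

2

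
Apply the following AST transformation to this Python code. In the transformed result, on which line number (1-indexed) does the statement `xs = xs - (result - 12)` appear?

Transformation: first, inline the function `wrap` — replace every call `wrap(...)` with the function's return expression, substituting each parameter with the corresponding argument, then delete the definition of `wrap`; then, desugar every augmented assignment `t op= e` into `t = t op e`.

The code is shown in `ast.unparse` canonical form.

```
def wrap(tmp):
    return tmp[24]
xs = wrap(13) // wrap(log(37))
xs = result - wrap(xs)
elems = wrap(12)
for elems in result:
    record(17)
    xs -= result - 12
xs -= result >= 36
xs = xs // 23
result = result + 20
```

Transformed code:
xs = 13[24] // log(37)[24]
xs = result - xs[24]
elems = 12[24]
for elems in result:
    record(17)
    xs = xs - (result - 12)
xs = xs - (result >= 36)
xs = xs // 23
result = result + 20

6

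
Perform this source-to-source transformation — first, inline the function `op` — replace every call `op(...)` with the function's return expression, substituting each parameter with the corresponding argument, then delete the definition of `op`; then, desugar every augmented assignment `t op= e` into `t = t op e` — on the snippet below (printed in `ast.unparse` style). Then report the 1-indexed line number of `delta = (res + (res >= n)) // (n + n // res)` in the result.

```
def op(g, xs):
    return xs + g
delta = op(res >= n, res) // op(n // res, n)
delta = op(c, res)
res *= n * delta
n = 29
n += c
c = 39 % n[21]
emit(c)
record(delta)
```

1

Transformed code:
delta = (res + (res >= n)) // (n + n // res)
delta = res + c
res = res * (n * delta)
n = 29
n = n + c
c = 39 % n[21]
emit(c)
record(delta)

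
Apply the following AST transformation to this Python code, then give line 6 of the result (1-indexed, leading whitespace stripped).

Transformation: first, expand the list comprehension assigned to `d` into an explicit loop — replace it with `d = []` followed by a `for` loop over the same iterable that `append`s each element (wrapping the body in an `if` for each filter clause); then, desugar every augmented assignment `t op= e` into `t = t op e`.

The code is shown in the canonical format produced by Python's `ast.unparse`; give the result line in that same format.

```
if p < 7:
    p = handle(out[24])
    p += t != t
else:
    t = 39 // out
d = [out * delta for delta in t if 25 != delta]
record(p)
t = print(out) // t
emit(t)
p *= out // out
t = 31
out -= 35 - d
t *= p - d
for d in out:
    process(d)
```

d = []

Transformed code:
if p < 7:
    p = handle(out[24])
    p = p + (t != t)
else:
    t = 39 // out
d = []
for delta in t:
    if 25 != delta:
        d.append(out * delta)
record(p)
t = print(out) // t
emit(t)
p = p * (out // out)
t = 31
out = out - (35 - d)
t = t * (p - d)
for d in out:
    process(d)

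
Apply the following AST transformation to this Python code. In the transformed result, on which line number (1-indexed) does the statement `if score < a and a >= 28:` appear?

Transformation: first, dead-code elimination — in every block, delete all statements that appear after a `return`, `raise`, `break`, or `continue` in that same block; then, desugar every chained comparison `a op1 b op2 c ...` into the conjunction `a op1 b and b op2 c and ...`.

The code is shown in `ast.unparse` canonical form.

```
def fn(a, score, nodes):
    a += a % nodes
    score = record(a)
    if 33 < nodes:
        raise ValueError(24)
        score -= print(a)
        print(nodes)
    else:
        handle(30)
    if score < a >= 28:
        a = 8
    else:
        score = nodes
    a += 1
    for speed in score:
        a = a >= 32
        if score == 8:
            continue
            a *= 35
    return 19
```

8

Transformed code:
def fn(a, score, nodes):
    a += a % nodes
    score = record(a)
    if 33 < nodes:
        raise ValueError(24)
    else:
        handle(30)
    if score < a and a >= 28:
        a = 8
    else:
        score = nodes
    a += 1
    for speed in score:
        a = a >= 32
        if score == 8:
            continue
    return 19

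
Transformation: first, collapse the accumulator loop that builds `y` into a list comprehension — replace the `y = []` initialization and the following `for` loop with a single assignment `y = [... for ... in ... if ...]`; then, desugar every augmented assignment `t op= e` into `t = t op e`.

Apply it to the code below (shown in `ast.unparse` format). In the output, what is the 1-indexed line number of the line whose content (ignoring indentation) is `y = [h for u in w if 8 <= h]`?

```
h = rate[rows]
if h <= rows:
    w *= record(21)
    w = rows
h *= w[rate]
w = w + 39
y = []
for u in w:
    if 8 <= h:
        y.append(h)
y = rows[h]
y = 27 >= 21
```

7

Transformed code:
h = rate[rows]
if h <= rows:
    w = w * record(21)
    w = rows
h = h * w[rate]
w = w + 39
y = [h for u in w if 8 <= h]
y = rows[h]
y = 27 >= 21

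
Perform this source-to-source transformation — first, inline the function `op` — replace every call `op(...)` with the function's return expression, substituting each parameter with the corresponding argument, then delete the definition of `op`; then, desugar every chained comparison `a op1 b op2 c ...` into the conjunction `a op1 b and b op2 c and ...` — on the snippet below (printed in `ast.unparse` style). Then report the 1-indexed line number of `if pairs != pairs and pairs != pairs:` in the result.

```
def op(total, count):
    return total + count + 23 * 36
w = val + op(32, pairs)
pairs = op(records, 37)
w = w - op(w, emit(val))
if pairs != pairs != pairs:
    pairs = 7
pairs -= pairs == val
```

4

Transformed code:
w = val + (32 + pairs + 23 * 36)
pairs = records + 37 + 23 * 36
w = w - (w + emit(val) + 23 * 36)
if pairs != pairs and pairs != pairs:
    pairs = 7
pairs -= pairs == val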